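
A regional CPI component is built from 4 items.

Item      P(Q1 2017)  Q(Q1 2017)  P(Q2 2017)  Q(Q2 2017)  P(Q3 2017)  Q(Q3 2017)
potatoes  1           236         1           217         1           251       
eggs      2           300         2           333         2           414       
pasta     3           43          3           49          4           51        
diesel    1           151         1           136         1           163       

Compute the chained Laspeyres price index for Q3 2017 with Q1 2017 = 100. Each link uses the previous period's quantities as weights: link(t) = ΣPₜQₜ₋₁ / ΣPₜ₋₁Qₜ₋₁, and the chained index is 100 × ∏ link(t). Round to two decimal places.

104.20

Link Q1 2017→Q2 2017:
ΣP(Q2 2017)Q(Q1 2017) = 1×236 + 2×300 + 3×43 + 1×151 = 236 + 600 + 129 + 151 = 1116
ΣP(Q1 2017)Q(Q1 2017) = 1×236 + 2×300 + 3×43 + 1×151 = 236 + 600 + 129 + 151 = 1116
link = 1116/1116 = 1.000000
Link Q2 2017→Q3 2017:
ΣP(Q3 2017)Q(Q2 2017) = 1×217 + 2×333 + 4×49 + 1×136 = 217 + 666 + 196 + 136 = 1215
ΣP(Q2 2017)Q(Q2 2017) = 1×217 + 2×333 + 3×49 + 1×136 = 217 + 666 + 147 + 136 = 1166
link = 1215/1166 = 1.042024
Chained index = 100 × 1.000000 × 1.042024 = 104.2024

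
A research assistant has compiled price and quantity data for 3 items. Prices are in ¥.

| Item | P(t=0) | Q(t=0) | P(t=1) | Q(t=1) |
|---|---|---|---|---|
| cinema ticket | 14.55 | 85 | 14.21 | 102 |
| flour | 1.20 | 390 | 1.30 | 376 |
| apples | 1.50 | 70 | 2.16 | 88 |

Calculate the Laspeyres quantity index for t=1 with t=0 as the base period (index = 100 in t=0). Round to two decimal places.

114.23

Laspeyres quantity index uses base-period prices as weights.
ΣP(t=0)·Q(t=1) = 14.55×102 + 1.20×376 + 1.50×88 = 1484.1 + 451.2 + 132 = 2067.3
ΣP(t=0)·Q(t=0) = 14.55×85 + 1.20×390 + 1.50×70 = 1236.75 + 468 + 105 = 1809.75
Index = 2067.3 / 1809.75 × 100 = 114.2312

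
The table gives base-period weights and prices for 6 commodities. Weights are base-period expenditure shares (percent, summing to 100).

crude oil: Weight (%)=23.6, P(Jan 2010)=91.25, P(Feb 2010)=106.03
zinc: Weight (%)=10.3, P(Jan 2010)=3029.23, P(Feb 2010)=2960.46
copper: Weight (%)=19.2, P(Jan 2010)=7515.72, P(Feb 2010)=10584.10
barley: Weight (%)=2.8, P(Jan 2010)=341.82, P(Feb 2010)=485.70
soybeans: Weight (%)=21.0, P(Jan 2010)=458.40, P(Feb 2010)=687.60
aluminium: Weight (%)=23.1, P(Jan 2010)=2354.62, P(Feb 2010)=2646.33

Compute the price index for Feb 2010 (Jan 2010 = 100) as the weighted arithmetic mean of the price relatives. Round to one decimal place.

126.0

crude oil: 23.6 × (106.03/91.25) = 23.6 × 1.161973 = 27.4226
zinc: 10.3 × (2960.46/3029.23) = 10.3 × 0.977298 = 10.0662
copper: 19.2 × (10584.10/7515.72) = 19.2 × 1.408262 = 27.0386
barley: 2.8 × (485.70/341.82) = 2.8 × 1.420923 = 3.9786
soybeans: 21.0 × (687.60/458.40) = 21.0 × 1.500000 = 31.5000
aluminium: 23.1 × (2646.33/2354.62) = 23.1 × 1.123888 = 25.9618
Index = Σ wᵢ·(p₁ᵢ/p₀ᵢ) = 27.4226 + 10.0662 + 27.0386 + 3.9786 + 31.5000 + 25.9618 = 125.9678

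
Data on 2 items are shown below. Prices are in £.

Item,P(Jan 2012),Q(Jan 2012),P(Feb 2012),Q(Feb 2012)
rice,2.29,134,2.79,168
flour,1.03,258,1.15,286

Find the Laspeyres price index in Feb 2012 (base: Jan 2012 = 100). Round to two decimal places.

117.11

Laspeyres price index uses base-period quantities as weights.
ΣP(Feb 2012)·Q(Jan 2012) = 2.79×134 + 1.15×258 = 373.86 + 296.7 = 670.56
ΣP(Jan 2012)·Q(Jan 2012) = 2.29×134 + 1.03×258 = 306.86 + 265.74 = 572.6
Index = 670.56 / 572.6 × 100 = 117.1079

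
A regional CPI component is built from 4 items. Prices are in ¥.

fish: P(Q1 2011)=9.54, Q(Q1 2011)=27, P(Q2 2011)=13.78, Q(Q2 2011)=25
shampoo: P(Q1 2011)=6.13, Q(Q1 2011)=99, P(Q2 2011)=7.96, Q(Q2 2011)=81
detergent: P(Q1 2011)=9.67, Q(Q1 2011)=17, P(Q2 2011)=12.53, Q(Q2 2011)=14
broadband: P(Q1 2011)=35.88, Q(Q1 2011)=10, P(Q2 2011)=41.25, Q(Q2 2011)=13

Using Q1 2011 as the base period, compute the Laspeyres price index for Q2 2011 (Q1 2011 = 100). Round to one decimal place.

Laspeyres price index uses base-period quantities as weights.
ΣP(Q2 2011)·Q(Q1 2011) = 13.78×27 + 7.96×99 + 12.53×17 + 41.25×10 = 372.06 + 788.04 + 213.01 + 412.5 = 1785.61
ΣP(Q1 2011)·Q(Q1 2011) = 9.54×27 + 6.13×99 + 9.67×17 + 35.88×10 = 257.58 + 606.87 + 164.39 + 358.8 = 1387.64
Index = 1785.61 / 1387.64 × 100 = 128.6796

128.7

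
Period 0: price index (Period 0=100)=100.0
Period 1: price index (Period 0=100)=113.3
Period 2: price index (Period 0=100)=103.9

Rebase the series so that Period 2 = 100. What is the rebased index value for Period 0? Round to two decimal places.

96.25

Rebased(Period 0) = 100.0 / 103.9 × 100 = 96.2464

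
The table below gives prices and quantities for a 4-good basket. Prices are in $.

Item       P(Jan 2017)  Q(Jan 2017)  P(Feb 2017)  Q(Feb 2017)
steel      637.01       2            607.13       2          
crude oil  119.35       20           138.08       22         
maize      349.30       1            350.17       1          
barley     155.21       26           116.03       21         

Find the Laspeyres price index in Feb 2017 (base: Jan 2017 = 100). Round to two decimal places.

Laspeyres price index uses base-period quantities as weights.
ΣP(Feb 2017)·Q(Jan 2017) = 607.13×2 + 138.08×20 + 350.17×1 + 116.03×26 = 1214.26 + 2761.6 + 350.17 + 3016.78 = 7342.81
ΣP(Jan 2017)·Q(Jan 2017) = 637.01×2 + 119.35×20 + 349.30×1 + 155.21×26 = 1274.02 + 2387 + 349.3 + 4035.46 = 8045.78
Index = 7342.81 / 8045.78 × 100 = 91.2629

91.26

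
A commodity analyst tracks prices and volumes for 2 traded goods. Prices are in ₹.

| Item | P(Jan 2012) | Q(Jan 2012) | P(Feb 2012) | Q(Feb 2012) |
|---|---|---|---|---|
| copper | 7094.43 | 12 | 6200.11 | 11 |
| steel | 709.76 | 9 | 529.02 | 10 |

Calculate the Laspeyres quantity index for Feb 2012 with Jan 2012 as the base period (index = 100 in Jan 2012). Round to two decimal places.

93.02

Laspeyres quantity index uses base-period prices as weights.
ΣP(Jan 2012)·Q(Feb 2012) = 7094.43×11 + 709.76×10 = 78038.73 + 7097.6 = 85136.33
ΣP(Jan 2012)·Q(Jan 2012) = 7094.43×12 + 709.76×9 = 85133.16 + 6387.84 = 91521
Index = 85136.33 / 91521 × 100 = 93.0238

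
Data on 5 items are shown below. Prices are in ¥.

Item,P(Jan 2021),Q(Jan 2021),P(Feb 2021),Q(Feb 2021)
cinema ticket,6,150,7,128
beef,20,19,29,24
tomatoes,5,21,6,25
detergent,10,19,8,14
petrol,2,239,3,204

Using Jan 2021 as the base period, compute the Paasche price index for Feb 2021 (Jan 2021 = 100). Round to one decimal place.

Paasche price index uses current-period quantities as weights.
ΣP(Feb 2021)·Q(Feb 2021) = 7×128 + 29×24 + 6×25 + 8×14 + 3×204 = 896 + 696 + 150 + 112 + 612 = 2466
ΣP(Jan 2021)·Q(Feb 2021) = 6×128 + 20×24 + 5×25 + 10×14 + 2×204 = 768 + 480 + 125 + 140 + 408 = 1921
Index = 2466 / 1921 × 100 = 128.3706

128.4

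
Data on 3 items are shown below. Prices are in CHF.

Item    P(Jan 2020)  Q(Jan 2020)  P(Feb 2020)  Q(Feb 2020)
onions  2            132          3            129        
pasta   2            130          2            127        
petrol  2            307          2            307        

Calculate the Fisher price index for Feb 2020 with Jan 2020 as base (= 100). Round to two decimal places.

111.53

Laspeyres component (base-period weights):
ΣP(Feb 2020)Q(Jan 2020) = 3×132 + 2×130 + 2×307 = 396 + 260 + 614 = 1270
ΣP(Jan 2020)Q(Jan 2020) = 2×132 + 2×130 + 2×307 = 264 + 260 + 614 = 1138
L = 1270 / 1138 × 100 = 111.5993
Paasche component (current-period weights):
ΣP(Feb 2020)Q(Feb 2020) = 3×129 + 2×127 + 2×307 = 387 + 254 + 614 = 1255
ΣP(Jan 2020)Q(Feb 2020) = 2×129 + 2×127 + 2×307 = 258 + 254 + 614 = 1126
P = 1255 / 1126 × 100 = 111.4565
Fisher = √(L × P) = √(111.5993 × 111.4565) = 111.5279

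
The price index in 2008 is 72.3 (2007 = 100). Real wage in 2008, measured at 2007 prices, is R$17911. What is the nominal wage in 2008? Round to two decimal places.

12949.65

Nominal = Real × (Index/100) = 17911 × (72.3/100)
        = 17911 × 0.723 = 12949.6530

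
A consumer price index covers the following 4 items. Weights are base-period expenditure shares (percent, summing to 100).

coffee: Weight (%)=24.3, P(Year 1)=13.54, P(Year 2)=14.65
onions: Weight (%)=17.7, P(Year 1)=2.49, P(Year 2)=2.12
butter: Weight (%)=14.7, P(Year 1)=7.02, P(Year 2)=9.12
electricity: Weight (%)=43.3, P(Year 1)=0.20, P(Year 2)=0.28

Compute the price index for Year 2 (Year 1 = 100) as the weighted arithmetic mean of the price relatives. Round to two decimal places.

coffee: 24.3 × (14.65/13.54) = 24.3 × 1.081979 = 26.2921
onions: 17.7 × (2.12/2.49) = 17.7 × 0.851406 = 15.0699
butter: 14.7 × (9.12/7.02) = 14.7 × 1.299145 = 19.0974
electricity: 43.3 × (0.28/0.20) = 43.3 × 1.400000 = 60.6200
Index = Σ wᵢ·(p₁ᵢ/p₀ᵢ) = 26.2921 + 15.0699 + 19.0974 + 60.6200 = 121.0794

121.08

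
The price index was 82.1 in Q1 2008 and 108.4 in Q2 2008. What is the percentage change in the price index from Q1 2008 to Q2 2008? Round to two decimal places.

32.03%

Change = (108.4 − 82.1) / 82.1 × 100
       = 26.3 / 82.1 × 100 = 32.0341%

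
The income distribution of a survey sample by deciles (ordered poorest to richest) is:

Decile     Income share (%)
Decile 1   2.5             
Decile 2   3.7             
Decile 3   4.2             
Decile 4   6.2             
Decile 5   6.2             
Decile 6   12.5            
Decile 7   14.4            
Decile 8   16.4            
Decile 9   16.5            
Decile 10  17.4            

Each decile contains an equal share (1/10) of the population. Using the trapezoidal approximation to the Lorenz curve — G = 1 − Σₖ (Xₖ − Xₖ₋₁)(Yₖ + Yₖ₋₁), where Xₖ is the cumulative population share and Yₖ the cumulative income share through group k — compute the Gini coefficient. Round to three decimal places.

Cumulative income shares Yₖ: 0.0250, 0.0620, 0.1040, 0.1660, 0.2280, 0.3530, 0.4970, 0.6610, 0.8260, 1.0000
Σ (Xₖ−Xₖ₋₁)(Yₖ+Yₖ₋₁) = (1/10)(0.0250+0.0000) + (1/10)(0.0620+0.0250) + (1/10)(0.1040+0.0620) + (1/10)(0.1660+0.1040) + (1/10)(0.2280+0.1660) + (1/10)(0.3530+0.2280) + (1/10)(0.4970+0.3530) + (1/10)(0.6610+0.4970) + (1/10)(0.8260+0.6610) + (1/10)(1.0000+0.8260)
  = 0.0025 + 0.0087 + 0.0166 + 0.0270 + 0.0394 + 0.0581 + 0.0850 + 0.1158 + 0.1487 + 0.1826 = 0.6844
G = 1 − 0.6844 = 0.3156

0.316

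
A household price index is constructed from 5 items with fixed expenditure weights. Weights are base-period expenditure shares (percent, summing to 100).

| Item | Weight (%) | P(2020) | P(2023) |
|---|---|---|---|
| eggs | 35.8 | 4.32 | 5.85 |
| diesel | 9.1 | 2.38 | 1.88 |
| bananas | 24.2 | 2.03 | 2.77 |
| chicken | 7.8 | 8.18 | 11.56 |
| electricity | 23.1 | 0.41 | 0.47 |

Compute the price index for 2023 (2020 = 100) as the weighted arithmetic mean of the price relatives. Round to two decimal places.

126.19

eggs: 35.8 × (5.85/4.32) = 35.8 × 1.354167 = 48.4792
diesel: 9.1 × (1.88/2.38) = 9.1 × 0.789916 = 7.1882
bananas: 24.2 × (2.77/2.03) = 24.2 × 1.364532 = 33.0217
chicken: 7.8 × (11.56/8.18) = 7.8 × 1.413203 = 11.0230
electricity: 23.1 × (0.47/0.41) = 23.1 × 1.146341 = 26.4805
Index = Σ wᵢ·(p₁ᵢ/p₀ᵢ) = 48.4792 + 7.1882 + 33.0217 + 11.0230 + 26.4805 = 126.1925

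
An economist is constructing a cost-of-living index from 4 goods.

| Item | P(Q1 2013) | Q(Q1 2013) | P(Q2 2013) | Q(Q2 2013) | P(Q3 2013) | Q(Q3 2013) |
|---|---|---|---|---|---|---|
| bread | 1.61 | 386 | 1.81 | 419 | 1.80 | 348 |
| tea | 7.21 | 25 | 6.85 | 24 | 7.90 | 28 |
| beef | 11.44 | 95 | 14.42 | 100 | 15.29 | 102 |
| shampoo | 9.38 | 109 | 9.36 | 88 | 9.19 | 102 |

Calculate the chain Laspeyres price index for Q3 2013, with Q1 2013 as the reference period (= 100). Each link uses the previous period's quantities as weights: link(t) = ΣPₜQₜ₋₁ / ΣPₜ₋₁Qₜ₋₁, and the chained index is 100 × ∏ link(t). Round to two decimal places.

Link Q1 2013→Q2 2013:
ΣP(Q2 2013)Q(Q1 2013) = 1.81×386 + 6.85×25 + 14.42×95 + 9.36×109 = 698.66 + 171.25 + 1369.9 + 1020.24 = 3260.05
ΣP(Q1 2013)Q(Q1 2013) = 1.61×386 + 7.21×25 + 11.44×95 + 9.38×109 = 621.46 + 180.25 + 1086.8 + 1022.42 = 2910.93
link = 3260.05/2910.93 = 1.119934
Link Q2 2013→Q3 2013:
ΣP(Q3 2013)Q(Q2 2013) = 1.80×419 + 7.90×24 + 15.29×100 + 9.19×88 = 754.2 + 189.6 + 1529 + 808.72 = 3281.52
ΣP(Q2 2013)Q(Q2 2013) = 1.81×419 + 6.85×24 + 14.42×100 + 9.36×88 = 758.39 + 164.4 + 1442 + 823.68 = 3188.47
link = 3281.52/3188.47 = 1.029183
Chained index = 100 × 1.119934 × 1.029183 = 115.2618

115.26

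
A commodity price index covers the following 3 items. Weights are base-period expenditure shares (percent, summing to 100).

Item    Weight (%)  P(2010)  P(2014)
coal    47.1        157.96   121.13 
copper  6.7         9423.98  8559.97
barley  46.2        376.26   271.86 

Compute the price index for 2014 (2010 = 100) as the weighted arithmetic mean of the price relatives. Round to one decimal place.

75.6

coal: 47.1 × (121.13/157.96) = 47.1 × 0.766840 = 36.1182
copper: 6.7 × (8559.97/9423.98) = 6.7 × 0.908318 = 6.0857
barley: 46.2 × (271.86/376.26) = 46.2 × 0.722532 = 33.3810
Index = Σ wᵢ·(p₁ᵢ/p₀ᵢ) = 36.1182 + 6.0857 + 33.3810 = 75.5849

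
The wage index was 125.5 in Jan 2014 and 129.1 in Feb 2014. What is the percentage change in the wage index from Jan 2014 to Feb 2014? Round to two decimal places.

2.87%

Change = (129.1 − 125.5) / 125.5 × 100
       = 3.6 / 125.5 × 100 = 2.8685%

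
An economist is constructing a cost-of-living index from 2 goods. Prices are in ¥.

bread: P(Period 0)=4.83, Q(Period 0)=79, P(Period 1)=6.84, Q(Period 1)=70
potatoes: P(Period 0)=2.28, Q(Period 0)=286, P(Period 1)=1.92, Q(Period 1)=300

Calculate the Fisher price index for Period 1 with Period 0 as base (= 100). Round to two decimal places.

104.29

Laspeyres component (base-period weights):
ΣP(Period 1)Q(Period 0) = 6.84×79 + 1.92×286 = 540.36 + 549.12 = 1089.48
ΣP(Period 0)Q(Period 0) = 4.83×79 + 2.28×286 = 381.57 + 652.08 = 1033.65
L = 1089.48 / 1033.65 × 100 = 105.4012
Paasche component (current-period weights):
ΣP(Period 1)Q(Period 1) = 6.84×70 + 1.92×300 = 478.8 + 576 = 1054.8
ΣP(Period 0)Q(Period 1) = 4.83×70 + 2.28×300 = 338.1 + 684 = 1022.1
P = 1054.8 / 1022.1 × 100 = 103.1993
Fisher = √(L × P) = √(105.4012 × 103.1993) = 104.2945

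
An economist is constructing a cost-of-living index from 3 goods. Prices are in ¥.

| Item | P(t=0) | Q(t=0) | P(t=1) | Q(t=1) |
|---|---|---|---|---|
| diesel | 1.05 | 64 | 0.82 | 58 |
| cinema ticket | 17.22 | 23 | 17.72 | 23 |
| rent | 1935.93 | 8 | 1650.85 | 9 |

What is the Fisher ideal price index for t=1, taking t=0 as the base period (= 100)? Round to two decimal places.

Laspeyres component (base-period weights):
ΣP(t=1)Q(t=0) = 0.82×64 + 17.72×23 + 1650.85×8 = 52.48 + 407.56 + 13206.8 = 13666.84
ΣP(t=0)Q(t=0) = 1.05×64 + 17.22×23 + 1935.93×8 = 67.2 + 396.06 + 15487.44 = 15950.7
L = 13666.84 / 15950.7 × 100 = 85.6818
Paasche component (current-period weights):
ΣP(t=1)Q(t=1) = 0.82×58 + 17.72×23 + 1650.85×9 = 47.56 + 407.56 + 14857.65 = 15312.77
ΣP(t=0)Q(t=1) = 1.05×58 + 17.22×23 + 1935.93×9 = 60.9 + 396.06 + 17423.37 = 17880.33
P = 15312.77 / 17880.33 × 100 = 85.6403
Fisher = √(L × P) = √(85.6818 × 85.6403) = 85.6610

85.66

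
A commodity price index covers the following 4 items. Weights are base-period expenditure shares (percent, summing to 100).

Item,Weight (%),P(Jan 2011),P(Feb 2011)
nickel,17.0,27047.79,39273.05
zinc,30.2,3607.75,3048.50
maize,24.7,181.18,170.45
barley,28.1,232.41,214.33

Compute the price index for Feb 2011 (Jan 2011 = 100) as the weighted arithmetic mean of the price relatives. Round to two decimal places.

nickel: 17.0 × (39273.05/27047.79) = 17.0 × 1.451987 = 24.6838
zinc: 30.2 × (3048.50/3607.75) = 30.2 × 0.844986 = 25.5186
maize: 24.7 × (170.45/181.18) = 24.7 × 0.940777 = 23.2372
barley: 28.1 × (214.33/232.41) = 28.1 × 0.922206 = 25.9140
Index = Σ wᵢ·(p₁ᵢ/p₀ᵢ) = 24.6838 + 25.5186 + 23.2372 + 25.9140 = 99.3536

99.35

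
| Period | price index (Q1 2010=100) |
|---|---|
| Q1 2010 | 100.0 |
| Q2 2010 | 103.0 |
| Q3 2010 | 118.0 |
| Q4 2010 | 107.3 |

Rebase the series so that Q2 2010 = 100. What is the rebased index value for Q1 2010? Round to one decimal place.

Rebased(Q1 2010) = 100.0 / 103.0 × 100 = 97.0874

97.1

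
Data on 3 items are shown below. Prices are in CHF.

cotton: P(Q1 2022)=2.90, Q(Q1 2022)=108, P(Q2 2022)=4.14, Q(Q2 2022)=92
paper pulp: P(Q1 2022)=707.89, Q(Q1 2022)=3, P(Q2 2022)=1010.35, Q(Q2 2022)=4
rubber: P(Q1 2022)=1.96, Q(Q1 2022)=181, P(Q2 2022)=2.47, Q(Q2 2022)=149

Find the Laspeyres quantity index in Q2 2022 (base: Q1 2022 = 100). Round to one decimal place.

Laspeyres quantity index uses base-period prices as weights.
ΣP(Q1 2022)·Q(Q2 2022) = 2.90×92 + 707.89×4 + 1.96×149 = 266.8 + 2831.56 + 292.04 = 3390.4
ΣP(Q1 2022)·Q(Q1 2022) = 2.90×108 + 707.89×3 + 1.96×181 = 313.2 + 2123.67 + 354.76 = 2791.63
Index = 3390.4 / 2791.63 × 100 = 121.4488

121.4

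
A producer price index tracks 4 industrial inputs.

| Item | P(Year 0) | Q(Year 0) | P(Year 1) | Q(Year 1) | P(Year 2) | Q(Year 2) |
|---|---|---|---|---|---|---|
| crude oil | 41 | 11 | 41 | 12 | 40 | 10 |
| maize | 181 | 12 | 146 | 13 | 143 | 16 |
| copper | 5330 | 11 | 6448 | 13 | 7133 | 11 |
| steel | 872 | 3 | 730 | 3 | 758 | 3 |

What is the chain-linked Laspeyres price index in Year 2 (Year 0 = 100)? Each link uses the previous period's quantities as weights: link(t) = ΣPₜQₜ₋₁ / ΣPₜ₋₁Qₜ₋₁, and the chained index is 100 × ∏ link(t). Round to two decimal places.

129.85

Link Year 0→Year 1:
ΣP(Year 1)Q(Year 0) = 41×11 + 146×12 + 6448×11 + 730×3 = 451 + 1752 + 70928 + 2190 = 75321
ΣP(Year 0)Q(Year 0) = 41×11 + 181×12 + 5330×11 + 872×3 = 451 + 2172 + 58630 + 2616 = 63869
link = 75321/63869 = 1.179305
Link Year 1→Year 2:
ΣP(Year 2)Q(Year 1) = 40×12 + 143×13 + 7133×13 + 758×3 = 480 + 1859 + 92729 + 2274 = 97342
ΣP(Year 1)Q(Year 1) = 41×12 + 146×13 + 6448×13 + 730×3 = 492 + 1898 + 83824 + 2190 = 88404
link = 97342/88404 = 1.101104
Chained index = 100 × 1.179305 × 1.101104 = 129.8537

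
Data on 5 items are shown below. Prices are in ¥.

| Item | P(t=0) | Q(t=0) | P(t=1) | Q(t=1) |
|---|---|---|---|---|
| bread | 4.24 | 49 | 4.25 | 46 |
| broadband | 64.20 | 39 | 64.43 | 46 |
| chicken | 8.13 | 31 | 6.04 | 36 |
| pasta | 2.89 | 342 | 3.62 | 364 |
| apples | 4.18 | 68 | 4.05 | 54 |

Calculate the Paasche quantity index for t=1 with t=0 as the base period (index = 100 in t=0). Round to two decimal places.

111.11

Paasche quantity index uses current-period prices as weights.
ΣP(t=1)·Q(t=1) = 4.25×46 + 64.43×46 + 6.04×36 + 3.62×364 + 4.05×54 = 195.5 + 2963.78 + 217.44 + 1317.68 + 218.7 = 4913.1
ΣP(t=1)·Q(t=0) = 4.25×49 + 64.43×39 + 6.04×31 + 3.62×342 + 4.05×68 = 208.25 + 2512.77 + 187.24 + 1238.04 + 275.4 = 4421.7
Index = 4913.1 / 4421.7 × 100 = 111.1134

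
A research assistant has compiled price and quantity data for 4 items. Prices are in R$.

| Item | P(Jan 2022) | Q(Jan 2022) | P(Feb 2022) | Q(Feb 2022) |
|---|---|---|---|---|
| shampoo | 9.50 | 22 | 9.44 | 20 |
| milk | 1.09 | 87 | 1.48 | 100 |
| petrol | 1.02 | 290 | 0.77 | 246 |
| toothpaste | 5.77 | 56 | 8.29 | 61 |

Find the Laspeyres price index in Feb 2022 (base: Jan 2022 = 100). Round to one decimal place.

111.0

Laspeyres price index uses base-period quantities as weights.
ΣP(Feb 2022)·Q(Jan 2022) = 9.44×22 + 1.48×87 + 0.77×290 + 8.29×56 = 207.68 + 128.76 + 223.3 + 464.24 = 1023.98
ΣP(Jan 2022)·Q(Jan 2022) = 9.50×22 + 1.09×87 + 1.02×290 + 5.77×56 = 209 + 94.83 + 295.8 + 323.12 = 922.75
Index = 1023.98 / 922.75 × 100 = 110.9705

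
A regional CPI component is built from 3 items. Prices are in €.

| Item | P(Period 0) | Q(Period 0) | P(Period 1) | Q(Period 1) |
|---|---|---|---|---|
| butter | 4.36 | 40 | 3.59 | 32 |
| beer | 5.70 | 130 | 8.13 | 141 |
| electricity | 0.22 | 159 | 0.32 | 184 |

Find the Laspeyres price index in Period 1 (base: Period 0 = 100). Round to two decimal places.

Laspeyres price index uses base-period quantities as weights.
ΣP(Period 1)·Q(Period 0) = 3.59×40 + 8.13×130 + 0.32×159 = 143.6 + 1056.9 + 50.88 = 1251.38
ΣP(Period 0)·Q(Period 0) = 4.36×40 + 5.70×130 + 0.22×159 = 174.4 + 741 + 34.98 = 950.38
Index = 1251.38 / 950.38 × 100 = 131.6715

131.67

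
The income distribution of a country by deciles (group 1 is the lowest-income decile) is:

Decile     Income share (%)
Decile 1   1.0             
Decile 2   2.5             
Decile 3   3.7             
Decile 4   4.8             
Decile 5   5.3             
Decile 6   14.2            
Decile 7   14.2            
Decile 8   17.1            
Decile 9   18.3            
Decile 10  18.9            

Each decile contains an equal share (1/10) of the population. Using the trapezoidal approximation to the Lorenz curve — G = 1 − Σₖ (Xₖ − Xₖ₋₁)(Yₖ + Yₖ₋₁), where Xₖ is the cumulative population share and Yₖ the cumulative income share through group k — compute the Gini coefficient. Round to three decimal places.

Cumulative income shares Yₖ: 0.0100, 0.0350, 0.0720, 0.1200, 0.1730, 0.3150, 0.4570, 0.6280, 0.8110, 1.0000
Σ (Xₖ−Xₖ₋₁)(Yₖ+Yₖ₋₁) = (1/10)(0.0100+0.0000) + (1/10)(0.0350+0.0100) + (1/10)(0.0720+0.0350) + (1/10)(0.1200+0.0720) + (1/10)(0.1730+0.1200) + (1/10)(0.3150+0.1730) + (1/10)(0.4570+0.3150) + (1/10)(0.6280+0.4570) + (1/10)(0.8110+0.6280) + (1/10)(1.0000+0.8110)
  = 0.0010 + 0.0045 + 0.0107 + 0.0192 + 0.0293 + 0.0488 + 0.0772 + 0.1085 + 0.1439 + 0.1811 = 0.6242
G = 1 − 0.6242 = 0.3758

0.376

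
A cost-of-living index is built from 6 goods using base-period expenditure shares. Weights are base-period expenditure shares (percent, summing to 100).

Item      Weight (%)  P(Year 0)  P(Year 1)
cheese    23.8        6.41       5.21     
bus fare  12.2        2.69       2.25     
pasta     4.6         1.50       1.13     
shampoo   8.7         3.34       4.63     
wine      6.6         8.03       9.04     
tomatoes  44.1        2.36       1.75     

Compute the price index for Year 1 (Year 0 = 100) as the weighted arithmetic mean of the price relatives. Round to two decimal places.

cheese: 23.8 × (5.21/6.41) = 23.8 × 0.812793 = 19.3445
bus fare: 12.2 × (2.25/2.69) = 12.2 × 0.836431 = 10.2045
pasta: 4.6 × (1.13/1.50) = 4.6 × 0.753333 = 3.4653
shampoo: 8.7 × (4.63/3.34) = 8.7 × 1.386228 = 12.0602
wine: 6.6 × (9.04/8.03) = 6.6 × 1.125778 = 7.4301
tomatoes: 44.1 × (1.75/2.36) = 44.1 × 0.741525 = 32.7013
Index = Σ wᵢ·(p₁ᵢ/p₀ᵢ) = 19.3445 + 10.2045 + 3.4653 + 12.0602 + 7.4301 + 32.7013 = 85.2058

85.21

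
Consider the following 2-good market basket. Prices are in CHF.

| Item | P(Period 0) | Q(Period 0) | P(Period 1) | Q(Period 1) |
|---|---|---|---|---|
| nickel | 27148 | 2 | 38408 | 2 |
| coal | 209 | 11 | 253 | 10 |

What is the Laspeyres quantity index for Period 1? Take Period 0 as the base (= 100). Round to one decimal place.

99.6

Laspeyres quantity index uses base-period prices as weights.
ΣP(Period 0)·Q(Period 1) = 27148×2 + 209×10 = 54296 + 2090 = 56386
ΣP(Period 0)·Q(Period 0) = 27148×2 + 209×11 = 54296 + 2299 = 56595
Index = 56386 / 56595 × 100 = 99.6307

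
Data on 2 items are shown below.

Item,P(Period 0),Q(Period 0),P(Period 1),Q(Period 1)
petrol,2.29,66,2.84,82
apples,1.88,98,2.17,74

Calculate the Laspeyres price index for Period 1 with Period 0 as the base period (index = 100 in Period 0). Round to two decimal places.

Laspeyres price index uses base-period quantities as weights.
ΣP(Period 1)·Q(Period 0) = 2.84×66 + 2.17×98 = 187.44 + 212.66 = 400.1
ΣP(Period 0)·Q(Period 0) = 2.29×66 + 1.88×98 = 151.14 + 184.24 = 335.38
Index = 400.1 / 335.38 × 100 = 119.2975

119.30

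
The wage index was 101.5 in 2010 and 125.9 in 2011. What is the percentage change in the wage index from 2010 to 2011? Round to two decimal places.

Change = (125.9 − 101.5) / 101.5 × 100
       = 24.4 / 101.5 × 100 = 24.0394%

24.04%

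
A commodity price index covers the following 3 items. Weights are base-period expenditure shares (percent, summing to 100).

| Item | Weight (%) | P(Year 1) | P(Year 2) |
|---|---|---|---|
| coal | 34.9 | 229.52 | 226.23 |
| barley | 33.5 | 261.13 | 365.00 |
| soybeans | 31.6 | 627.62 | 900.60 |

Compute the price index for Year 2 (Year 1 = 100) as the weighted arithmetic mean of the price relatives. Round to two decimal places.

126.57

coal: 34.9 × (226.23/229.52) = 34.9 × 0.985666 = 34.3997
barley: 33.5 × (365.00/261.13) = 33.5 × 1.397771 = 46.8253
soybeans: 31.6 × (900.60/627.62) = 31.6 × 1.434945 = 45.3443
Index = Σ wᵢ·(p₁ᵢ/p₀ᵢ) = 34.3997 + 46.8253 + 45.3443 = 126.5693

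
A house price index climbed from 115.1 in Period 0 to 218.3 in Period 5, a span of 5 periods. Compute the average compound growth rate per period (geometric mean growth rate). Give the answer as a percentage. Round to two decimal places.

Growth factor = (218.3/115.1)^(1/5) = (1.896612)^(1/5) = 1.136569
Growth rate = 1.136569 − 1 = 0.136569 = 13.6569%

13.66%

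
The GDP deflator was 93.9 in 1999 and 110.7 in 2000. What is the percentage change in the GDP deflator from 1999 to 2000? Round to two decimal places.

Change = (110.7 − 93.9) / 93.9 × 100
       = 16.8 / 93.9 × 100 = 17.8914%

17.89%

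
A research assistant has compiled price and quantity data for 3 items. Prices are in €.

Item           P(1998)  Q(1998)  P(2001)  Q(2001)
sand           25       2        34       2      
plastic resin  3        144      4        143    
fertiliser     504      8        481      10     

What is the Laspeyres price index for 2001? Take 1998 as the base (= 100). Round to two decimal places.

99.51

Laspeyres price index uses base-period quantities as weights.
ΣP(2001)·Q(1998) = 34×2 + 4×144 + 481×8 = 68 + 576 + 3848 = 4492
ΣP(1998)·Q(1998) = 25×2 + 3×144 + 504×8 = 50 + 432 + 4032 = 4514
Index = 4492 / 4514 × 100 = 99.5126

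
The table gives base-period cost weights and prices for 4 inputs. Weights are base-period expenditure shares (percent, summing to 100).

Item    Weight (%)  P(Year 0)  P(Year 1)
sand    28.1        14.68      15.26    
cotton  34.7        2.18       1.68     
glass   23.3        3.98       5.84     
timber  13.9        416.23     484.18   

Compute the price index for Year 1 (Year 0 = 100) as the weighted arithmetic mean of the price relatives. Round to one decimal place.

sand: 28.1 × (15.26/14.68) = 28.1 × 1.039510 = 29.2102
cotton: 34.7 × (1.68/2.18) = 34.7 × 0.770642 = 26.7413
glass: 23.3 × (5.84/3.98) = 23.3 × 1.467337 = 34.1889
timber: 13.9 × (484.18/416.23) = 13.9 × 1.163251 = 16.1692
Index = Σ wᵢ·(p₁ᵢ/p₀ᵢ) = 29.2102 + 26.7413 + 34.1889 + 16.1692 = 106.3096

106.3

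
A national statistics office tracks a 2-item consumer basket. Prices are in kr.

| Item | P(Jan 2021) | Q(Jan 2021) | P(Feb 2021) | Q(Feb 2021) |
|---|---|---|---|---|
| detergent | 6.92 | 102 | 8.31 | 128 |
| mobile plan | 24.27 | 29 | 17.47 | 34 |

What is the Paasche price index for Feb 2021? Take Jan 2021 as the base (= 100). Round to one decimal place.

Paasche price index uses current-period quantities as weights.
ΣP(Feb 2021)·Q(Feb 2021) = 8.31×128 + 17.47×34 = 1063.68 + 593.98 = 1657.66
ΣP(Jan 2021)·Q(Feb 2021) = 6.92×128 + 24.27×34 = 885.76 + 825.18 = 1710.94
Index = 1657.66 / 1710.94 × 100 = 96.8859

96.9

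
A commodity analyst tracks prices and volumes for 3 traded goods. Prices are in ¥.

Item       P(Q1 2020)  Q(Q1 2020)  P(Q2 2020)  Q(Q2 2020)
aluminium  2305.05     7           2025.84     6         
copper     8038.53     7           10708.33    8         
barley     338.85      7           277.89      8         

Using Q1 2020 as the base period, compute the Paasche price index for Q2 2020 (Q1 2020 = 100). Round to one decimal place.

Paasche price index uses current-period quantities as weights.
ΣP(Q2 2020)·Q(Q2 2020) = 2025.84×6 + 10708.33×8 + 277.89×8 = 12155.04 + 85666.64 + 2223.12 = 100044.8
ΣP(Q1 2020)·Q(Q2 2020) = 2305.05×6 + 8038.53×8 + 338.85×8 = 13830.3 + 64308.24 + 2710.8 = 80849.34
Index = 100044.8 / 80849.34 × 100 = 123.7423

123.7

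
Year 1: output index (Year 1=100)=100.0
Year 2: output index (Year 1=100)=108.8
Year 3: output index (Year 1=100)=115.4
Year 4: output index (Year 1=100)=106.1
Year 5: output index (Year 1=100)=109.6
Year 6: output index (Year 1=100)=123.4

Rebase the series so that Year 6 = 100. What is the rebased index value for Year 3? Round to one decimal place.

Rebased(Year 3) = 115.4 / 123.4 × 100 = 93.5170

93.5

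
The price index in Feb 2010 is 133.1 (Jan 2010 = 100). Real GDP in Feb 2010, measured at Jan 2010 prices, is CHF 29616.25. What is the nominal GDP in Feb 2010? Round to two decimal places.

39419.23

Nominal = Real × (Index/100) = 29616.25 × (133.1/100)
        = 29616.25 × 1.331 = 39419.2288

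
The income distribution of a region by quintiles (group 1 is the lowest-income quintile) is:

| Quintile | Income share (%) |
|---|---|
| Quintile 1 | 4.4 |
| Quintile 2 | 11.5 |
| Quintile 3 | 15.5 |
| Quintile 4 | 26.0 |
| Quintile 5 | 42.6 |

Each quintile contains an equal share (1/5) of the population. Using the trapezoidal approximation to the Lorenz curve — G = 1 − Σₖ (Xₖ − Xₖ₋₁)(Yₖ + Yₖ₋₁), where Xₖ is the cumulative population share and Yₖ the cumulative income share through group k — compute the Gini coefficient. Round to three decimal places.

Cumulative income shares Yₖ: 0.0440, 0.1590, 0.3140, 0.5740, 1.0000
Σ (Xₖ−Xₖ₋₁)(Yₖ+Yₖ₋₁) = (1/5)(0.0440+0.0000) + (1/5)(0.1590+0.0440) + (1/5)(0.3140+0.1590) + (1/5)(0.5740+0.3140) + (1/5)(1.0000+0.5740)
  = 0.0088 + 0.0406 + 0.0946 + 0.1776 + 0.3148 = 0.6364
G = 1 − 0.6364 = 0.3636

0.364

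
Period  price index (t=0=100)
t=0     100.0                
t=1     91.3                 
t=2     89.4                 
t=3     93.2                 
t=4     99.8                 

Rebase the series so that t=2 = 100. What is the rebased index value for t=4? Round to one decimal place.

111.6

Rebased(t=4) = 99.8 / 89.4 × 100 = 111.6331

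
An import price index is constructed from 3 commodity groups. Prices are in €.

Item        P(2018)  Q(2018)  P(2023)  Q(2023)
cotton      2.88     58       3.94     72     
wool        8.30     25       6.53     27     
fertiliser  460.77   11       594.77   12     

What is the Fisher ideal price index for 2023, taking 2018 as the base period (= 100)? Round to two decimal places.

127.43

Laspeyres component (base-period weights):
ΣP(2023)Q(2018) = 3.94×58 + 6.53×25 + 594.77×11 = 228.52 + 163.25 + 6542.47 = 6934.24
ΣP(2018)Q(2018) = 2.88×58 + 8.30×25 + 460.77×11 = 167.04 + 207.5 + 5068.47 = 5443.01
L = 6934.24 / 5443.01 × 100 = 127.3972
Paasche component (current-period weights):
ΣP(2023)Q(2023) = 3.94×72 + 6.53×27 + 594.77×12 = 283.68 + 176.31 + 7137.24 = 7597.23
ΣP(2018)Q(2023) = 2.88×72 + 8.30×27 + 460.77×12 = 207.36 + 224.1 + 5529.24 = 5960.7
P = 7597.23 / 5960.7 × 100 = 127.4553
Fisher = √(L × P) = √(127.3972 × 127.4553) = 127.4262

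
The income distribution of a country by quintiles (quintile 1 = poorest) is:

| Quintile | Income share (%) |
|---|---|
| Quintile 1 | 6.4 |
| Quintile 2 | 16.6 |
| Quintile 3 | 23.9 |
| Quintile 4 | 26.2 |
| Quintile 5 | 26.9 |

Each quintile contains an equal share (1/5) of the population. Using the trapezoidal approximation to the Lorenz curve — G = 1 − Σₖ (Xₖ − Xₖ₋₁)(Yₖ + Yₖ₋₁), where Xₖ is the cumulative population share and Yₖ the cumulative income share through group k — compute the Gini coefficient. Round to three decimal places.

0.202

Cumulative income shares Yₖ: 0.0640, 0.2300, 0.4690, 0.7310, 1.0000
Σ (Xₖ−Xₖ₋₁)(Yₖ+Yₖ₋₁) = (1/5)(0.0640+0.0000) + (1/5)(0.2300+0.0640) + (1/5)(0.4690+0.2300) + (1/5)(0.7310+0.4690) + (1/5)(1.0000+0.7310)
  = 0.0128 + 0.0588 + 0.1398 + 0.2400 + 0.3462 = 0.7976
G = 1 − 0.7976 = 0.2024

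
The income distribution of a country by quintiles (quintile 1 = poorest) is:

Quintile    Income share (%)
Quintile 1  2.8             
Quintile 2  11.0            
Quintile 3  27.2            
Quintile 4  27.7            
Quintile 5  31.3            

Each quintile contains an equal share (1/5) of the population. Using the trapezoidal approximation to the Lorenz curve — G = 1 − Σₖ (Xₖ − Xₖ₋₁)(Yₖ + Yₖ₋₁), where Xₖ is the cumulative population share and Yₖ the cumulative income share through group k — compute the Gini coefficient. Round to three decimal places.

0.295

Cumulative income shares Yₖ: 0.0280, 0.1380, 0.4100, 0.6870, 1.0000
Σ (Xₖ−Xₖ₋₁)(Yₖ+Yₖ₋₁) = (1/5)(0.0280+0.0000) + (1/5)(0.1380+0.0280) + (1/5)(0.4100+0.1380) + (1/5)(0.6870+0.4100) + (1/5)(1.0000+0.6870)
  = 0.0056 + 0.0332 + 0.1096 + 0.2194 + 0.3374 = 0.7052
G = 1 − 0.7052 = 0.2948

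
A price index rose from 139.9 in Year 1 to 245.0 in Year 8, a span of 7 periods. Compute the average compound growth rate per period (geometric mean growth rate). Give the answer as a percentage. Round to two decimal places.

Growth factor = (245.0/139.9)^(1/7) = (1.751251)^(1/7) = 1.083338
Growth rate = 1.083338 − 1 = 0.083338 = 8.3338%

8.33%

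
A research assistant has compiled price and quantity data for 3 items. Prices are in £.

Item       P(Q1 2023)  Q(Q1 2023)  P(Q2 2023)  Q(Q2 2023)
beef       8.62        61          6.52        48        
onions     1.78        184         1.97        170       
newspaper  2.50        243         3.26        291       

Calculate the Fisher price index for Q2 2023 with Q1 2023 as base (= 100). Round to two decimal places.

108.40

Laspeyres component (base-period weights):
ΣP(Q2 2023)Q(Q1 2023) = 6.52×61 + 1.97×184 + 3.26×243 = 397.72 + 362.48 + 792.18 = 1552.38
ΣP(Q1 2023)Q(Q1 2023) = 8.62×61 + 1.78×184 + 2.50×243 = 525.82 + 327.52 + 607.5 = 1460.84
L = 1552.38 / 1460.84 × 100 = 106.2663
Paasche component (current-period weights):
ΣP(Q2 2023)Q(Q2 2023) = 6.52×48 + 1.97×170 + 3.26×291 = 312.96 + 334.9 + 948.66 = 1596.52
ΣP(Q1 2023)Q(Q2 2023) = 8.62×48 + 1.78×170 + 2.50×291 = 413.76 + 302.6 + 727.5 = 1443.86
P = 1596.52 / 1443.86 × 100 = 110.5730
Fisher = √(L × P) = √(106.2663 × 110.5730) = 108.3983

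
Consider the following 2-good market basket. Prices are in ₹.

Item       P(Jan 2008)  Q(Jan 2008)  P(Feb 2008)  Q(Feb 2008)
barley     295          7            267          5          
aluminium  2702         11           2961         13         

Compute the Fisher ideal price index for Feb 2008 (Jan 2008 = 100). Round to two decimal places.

Laspeyres component (base-period weights):
ΣP(Feb 2008)Q(Jan 2008) = 267×7 + 2961×11 = 1869 + 32571 = 34440
ΣP(Jan 2008)Q(Jan 2008) = 295×7 + 2702×11 = 2065 + 29722 = 31787
L = 34440 / 31787 × 100 = 108.3462
Paasche component (current-period weights):
ΣP(Feb 2008)Q(Feb 2008) = 267×5 + 2961×13 = 1335 + 38493 = 39828
ΣP(Jan 2008)Q(Feb 2008) = 295×5 + 2702×13 = 1475 + 35126 = 36601
P = 39828 / 36601 × 100 = 108.8167
Fisher = √(L × P) = √(108.3462 × 108.8167) = 108.5812

108.58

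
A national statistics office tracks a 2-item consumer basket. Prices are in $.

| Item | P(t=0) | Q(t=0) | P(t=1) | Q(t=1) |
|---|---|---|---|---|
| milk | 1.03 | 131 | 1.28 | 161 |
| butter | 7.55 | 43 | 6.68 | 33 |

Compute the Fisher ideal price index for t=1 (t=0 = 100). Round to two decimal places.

100.87

Laspeyres component (base-period weights):
ΣP(t=1)Q(t=0) = 1.28×131 + 6.68×43 = 167.68 + 287.24 = 454.92
ΣP(t=0)Q(t=0) = 1.03×131 + 7.55×43 = 134.93 + 324.65 = 459.58
L = 454.92 / 459.58 × 100 = 98.9860
Paasche component (current-period weights):
ΣP(t=1)Q(t=1) = 1.28×161 + 6.68×33 = 206.08 + 220.44 = 426.52
ΣP(t=0)Q(t=1) = 1.03×161 + 7.55×33 = 165.83 + 249.15 = 414.98
P = 426.52 / 414.98 × 100 = 102.7809
Fisher = √(L × P) = √(98.9860 × 102.7809) = 100.8656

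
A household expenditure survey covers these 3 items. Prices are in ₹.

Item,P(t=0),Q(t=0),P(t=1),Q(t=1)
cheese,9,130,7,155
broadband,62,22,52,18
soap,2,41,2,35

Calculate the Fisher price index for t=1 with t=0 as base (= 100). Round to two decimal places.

Laspeyres component (base-period weights):
ΣP(t=1)Q(t=0) = 7×130 + 52×22 + 2×41 = 910 + 1144 + 82 = 2136
ΣP(t=0)Q(t=0) = 9×130 + 62×22 + 2×41 = 1170 + 1364 + 82 = 2616
L = 2136 / 2616 × 100 = 81.6514
Paasche component (current-period weights):
ΣP(t=1)Q(t=1) = 7×155 + 52×18 + 2×35 = 1085 + 936 + 70 = 2091
ΣP(t=0)Q(t=1) = 9×155 + 62×18 + 2×35 = 1395 + 1116 + 70 = 2581
P = 2091 / 2581 × 100 = 81.0151
Fisher = √(L × P) = √(81.6514 × 81.0151) = 81.3326

81.33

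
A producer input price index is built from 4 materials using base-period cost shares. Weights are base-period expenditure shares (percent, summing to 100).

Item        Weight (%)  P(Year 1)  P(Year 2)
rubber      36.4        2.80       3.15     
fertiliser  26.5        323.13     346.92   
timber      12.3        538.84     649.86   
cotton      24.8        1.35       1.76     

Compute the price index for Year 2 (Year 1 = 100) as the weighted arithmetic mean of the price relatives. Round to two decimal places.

116.57

rubber: 36.4 × (3.15/2.80) = 36.4 × 1.125000 = 40.9500
fertiliser: 26.5 × (346.92/323.13) = 26.5 × 1.073624 = 28.4510
timber: 12.3 × (649.86/538.84) = 12.3 × 1.206035 = 14.8342
cotton: 24.8 × (1.76/1.35) = 24.8 × 1.303704 = 32.3319
Index = Σ wᵢ·(p₁ᵢ/p₀ᵢ) = 40.9500 + 28.4510 + 14.8342 + 32.3319 = 116.5671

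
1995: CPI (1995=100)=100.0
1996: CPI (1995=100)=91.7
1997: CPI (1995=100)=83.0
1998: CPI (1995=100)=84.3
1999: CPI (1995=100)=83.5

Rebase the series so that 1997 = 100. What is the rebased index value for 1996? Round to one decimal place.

Rebased(1996) = 91.7 / 83.0 × 100 = 110.4819

110.5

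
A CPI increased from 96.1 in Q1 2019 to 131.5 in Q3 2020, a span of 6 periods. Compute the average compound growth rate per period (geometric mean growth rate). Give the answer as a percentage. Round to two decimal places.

5.37%

Growth factor = (131.5/96.1)^(1/6) = (1.368366)^(1/6) = 1.053660
Growth rate = 1.053660 − 1 = 0.053660 = 5.3660%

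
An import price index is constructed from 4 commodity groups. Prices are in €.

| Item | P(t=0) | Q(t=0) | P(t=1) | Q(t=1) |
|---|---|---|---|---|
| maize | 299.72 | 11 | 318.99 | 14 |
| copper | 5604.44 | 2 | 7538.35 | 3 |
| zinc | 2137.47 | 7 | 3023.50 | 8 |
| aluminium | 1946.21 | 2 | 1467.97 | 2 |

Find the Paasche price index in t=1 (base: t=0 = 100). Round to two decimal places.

Paasche price index uses current-period quantities as weights.
ΣP(t=1)·Q(t=1) = 318.99×14 + 7538.35×3 + 3023.50×8 + 1467.97×2 = 4465.86 + 22615.05 + 24188 + 2935.94 = 54204.85
ΣP(t=0)·Q(t=1) = 299.72×14 + 5604.44×3 + 2137.47×8 + 1946.21×2 = 4196.08 + 16813.32 + 17099.76 + 3892.42 = 42001.58
Index = 54204.85 / 42001.58 × 100 = 129.0543

129.05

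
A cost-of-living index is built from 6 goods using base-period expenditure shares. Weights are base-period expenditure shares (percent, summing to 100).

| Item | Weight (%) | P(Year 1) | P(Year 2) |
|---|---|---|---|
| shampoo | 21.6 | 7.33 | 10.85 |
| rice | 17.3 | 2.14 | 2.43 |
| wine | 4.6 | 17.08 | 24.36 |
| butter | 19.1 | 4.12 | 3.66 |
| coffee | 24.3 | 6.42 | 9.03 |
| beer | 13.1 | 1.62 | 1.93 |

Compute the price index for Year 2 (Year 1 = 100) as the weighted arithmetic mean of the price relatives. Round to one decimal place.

124.9

shampoo: 21.6 × (10.85/7.33) = 21.6 × 1.480218 = 31.9727
rice: 17.3 × (2.43/2.14) = 17.3 × 1.135514 = 19.6444
wine: 4.6 × (24.36/17.08) = 4.6 × 1.426230 = 6.5607
butter: 19.1 × (3.66/4.12) = 19.1 × 0.888350 = 16.9675
coffee: 24.3 × (9.03/6.42) = 24.3 × 1.406542 = 34.1790
beer: 13.1 × (1.93/1.62) = 13.1 × 1.191358 = 15.6068
Index = Σ wᵢ·(p₁ᵢ/p₀ᵢ) = 31.9727 + 19.6444 + 6.5607 + 16.9675 + 34.1790 + 15.6068 = 124.9310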